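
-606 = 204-810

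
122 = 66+56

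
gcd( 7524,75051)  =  9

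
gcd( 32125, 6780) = 5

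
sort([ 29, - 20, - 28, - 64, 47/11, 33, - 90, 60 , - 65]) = [ - 90,  -  65, - 64, - 28,-20,47/11, 29,  33, 60 ] 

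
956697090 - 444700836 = 511996254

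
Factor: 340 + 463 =803 = 11^1*73^1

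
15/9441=5/3147  =  0.00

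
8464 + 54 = 8518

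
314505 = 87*3615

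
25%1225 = 25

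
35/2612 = 35/2612 =0.01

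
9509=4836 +4673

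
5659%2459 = 741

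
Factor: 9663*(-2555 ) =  - 24688965 =-3^1 * 5^1*7^1*73^1*3221^1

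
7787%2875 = 2037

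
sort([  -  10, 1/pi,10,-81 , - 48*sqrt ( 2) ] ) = [ - 81, - 48 * sqrt( 2 ), - 10,1/pi,10 ]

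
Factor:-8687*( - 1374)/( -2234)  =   - 3^1 * 7^1 * 17^1*73^1*229^1 * 1117^( - 1) = - 5967969/1117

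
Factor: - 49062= - 2^1*3^1*13^1*17^1*37^1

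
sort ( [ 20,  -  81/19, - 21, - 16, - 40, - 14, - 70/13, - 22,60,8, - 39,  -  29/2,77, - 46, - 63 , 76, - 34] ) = [ - 63,-46,  -  40, - 39, -34, - 22,-21, - 16, - 29/2,-14, - 70/13, - 81/19,8, 20,  60,76,77]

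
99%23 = 7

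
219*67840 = 14856960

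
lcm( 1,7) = 7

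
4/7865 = 4/7865 = 0.00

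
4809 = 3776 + 1033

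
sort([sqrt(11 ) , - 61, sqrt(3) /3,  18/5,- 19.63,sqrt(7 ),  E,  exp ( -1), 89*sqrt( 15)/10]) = [-61, - 19.63, exp(-1 ), sqrt (3)/3, sqrt( 7 ), E,sqrt( 11),18/5,89*sqrt(15 )/10]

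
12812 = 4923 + 7889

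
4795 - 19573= -14778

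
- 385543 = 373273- 758816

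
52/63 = 52/63 = 0.83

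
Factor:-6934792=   -  2^3* 866849^1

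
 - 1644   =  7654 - 9298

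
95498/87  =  1097 + 59/87 = 1097.68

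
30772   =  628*49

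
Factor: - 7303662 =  - 2^1*3^3*31^1*4363^1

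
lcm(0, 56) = 0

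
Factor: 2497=11^1  *  227^1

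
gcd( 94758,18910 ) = 2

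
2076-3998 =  - 1922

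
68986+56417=125403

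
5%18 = 5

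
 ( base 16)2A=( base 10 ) 42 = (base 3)1120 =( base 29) 1D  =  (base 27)1f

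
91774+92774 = 184548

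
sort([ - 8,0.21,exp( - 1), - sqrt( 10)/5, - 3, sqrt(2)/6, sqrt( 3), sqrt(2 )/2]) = [-8, - 3, - sqrt( 10)/5,0.21, sqrt( 2) /6, exp( - 1 ), sqrt( 2) /2, sqrt( 3)]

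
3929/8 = 491 + 1/8 = 491.12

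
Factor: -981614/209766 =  - 3^( - 1 )*17^1*28871^1*34961^( - 1 ) = -490807/104883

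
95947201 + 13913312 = 109860513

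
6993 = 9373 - 2380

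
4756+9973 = 14729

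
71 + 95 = 166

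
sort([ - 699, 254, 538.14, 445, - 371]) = [  -  699, - 371,  254,445, 538.14 ]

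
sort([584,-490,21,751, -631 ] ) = [ - 631, - 490, 21, 584,751] 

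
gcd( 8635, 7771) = 1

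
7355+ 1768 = 9123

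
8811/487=18 + 45/487  =  18.09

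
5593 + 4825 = 10418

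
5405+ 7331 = 12736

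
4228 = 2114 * 2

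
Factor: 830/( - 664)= - 5/4=- 2^( - 2)*5^1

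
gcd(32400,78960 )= 240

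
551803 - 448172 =103631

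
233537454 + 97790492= 331327946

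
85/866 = 85/866 = 0.10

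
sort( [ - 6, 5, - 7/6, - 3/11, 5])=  [ -6, - 7/6,-3/11,5,5]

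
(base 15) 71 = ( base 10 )106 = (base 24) 4a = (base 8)152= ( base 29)3j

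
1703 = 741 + 962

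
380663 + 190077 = 570740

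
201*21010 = 4223010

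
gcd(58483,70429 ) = 1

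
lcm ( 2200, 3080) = 15400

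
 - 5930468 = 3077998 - 9008466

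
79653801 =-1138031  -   - 80791832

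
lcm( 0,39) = 0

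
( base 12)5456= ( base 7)36030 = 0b10010001000010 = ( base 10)9282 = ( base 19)16da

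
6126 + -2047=4079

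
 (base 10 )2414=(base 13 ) 1139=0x96e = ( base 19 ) 6d1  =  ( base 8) 4556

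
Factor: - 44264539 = -11^1*4024049^1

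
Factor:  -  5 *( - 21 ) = 105 = 3^1 * 5^1 * 7^1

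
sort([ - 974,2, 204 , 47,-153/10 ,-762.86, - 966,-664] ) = [ - 974, - 966, - 762.86 , -664, - 153/10, 2,47, 204] 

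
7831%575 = 356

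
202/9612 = 101/4806 = 0.02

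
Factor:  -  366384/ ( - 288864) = 449/354 = 2^( - 1 ) * 3^(-1)*59^ (-1 )* 449^1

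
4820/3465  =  964/693 = 1.39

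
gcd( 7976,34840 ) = 8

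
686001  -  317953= 368048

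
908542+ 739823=1648365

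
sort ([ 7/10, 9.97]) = [ 7/10,9.97 ]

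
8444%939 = 932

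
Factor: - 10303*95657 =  - 23^1*4159^1*10303^1 =- 985554071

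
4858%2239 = 380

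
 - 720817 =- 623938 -96879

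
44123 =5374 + 38749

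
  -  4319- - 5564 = 1245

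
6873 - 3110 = 3763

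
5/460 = 1/92 = 0.01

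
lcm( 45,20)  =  180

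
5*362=1810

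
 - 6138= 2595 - 8733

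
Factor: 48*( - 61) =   -  2928 = - 2^4* 3^1*61^1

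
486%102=78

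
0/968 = 0 = 0.00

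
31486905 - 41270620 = -9783715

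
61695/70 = 881 + 5/14 = 881.36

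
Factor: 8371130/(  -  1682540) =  - 2^(  -  1)*84127^ ( - 1)*837113^1 = - 837113/168254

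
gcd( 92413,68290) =1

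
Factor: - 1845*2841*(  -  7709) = 40407841305 = 3^3*5^1*13^1*41^1*593^1*947^1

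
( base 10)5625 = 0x15F9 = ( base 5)140000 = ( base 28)74P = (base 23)AED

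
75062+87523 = 162585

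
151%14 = 11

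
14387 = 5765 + 8622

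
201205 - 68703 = 132502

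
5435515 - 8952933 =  - 3517418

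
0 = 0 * 78039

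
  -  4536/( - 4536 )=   1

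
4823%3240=1583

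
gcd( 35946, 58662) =18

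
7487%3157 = 1173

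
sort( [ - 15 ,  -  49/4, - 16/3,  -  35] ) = [ - 35, - 15 , - 49/4,-16/3]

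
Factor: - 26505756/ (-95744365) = 2^2*3^2 * 5^(-1 )*163^1*1621^( - 1)*4517^1*11813^( - 1)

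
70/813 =70/813 = 0.09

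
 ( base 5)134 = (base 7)62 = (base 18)28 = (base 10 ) 44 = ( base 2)101100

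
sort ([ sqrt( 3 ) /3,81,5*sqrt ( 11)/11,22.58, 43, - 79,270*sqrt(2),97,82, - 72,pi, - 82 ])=[ - 82, - 79, - 72,sqrt(3 ) /3 , 5*sqrt(11)/11,pi , 22.58,43, 81,  82,97 , 270*sqrt( 2) ]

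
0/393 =0 = 0.00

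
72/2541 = 24/847 = 0.03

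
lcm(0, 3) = 0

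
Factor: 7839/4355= 3^2*5^ (- 1)=9/5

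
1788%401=184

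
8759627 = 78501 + 8681126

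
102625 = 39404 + 63221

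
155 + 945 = 1100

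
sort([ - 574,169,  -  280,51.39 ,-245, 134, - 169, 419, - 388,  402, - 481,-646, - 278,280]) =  [ - 646, - 574,-481,-388 , - 280 ,-278 ,- 245,-169 , 51.39, 134, 169, 280, 402, 419 ]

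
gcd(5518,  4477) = 1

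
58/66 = 29/33 = 0.88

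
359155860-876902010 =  - 517746150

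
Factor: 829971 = 3^2*92219^1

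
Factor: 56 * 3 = 168 = 2^3*3^1 *7^1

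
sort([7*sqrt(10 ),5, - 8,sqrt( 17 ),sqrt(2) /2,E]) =[ - 8,sqrt(2 )/2, E,  sqrt( 17),5, 7*sqrt( 10) ]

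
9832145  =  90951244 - 81119099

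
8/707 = 8/707 = 0.01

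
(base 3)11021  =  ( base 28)43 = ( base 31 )3m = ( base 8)163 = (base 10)115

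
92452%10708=6788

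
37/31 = 37/31=1.19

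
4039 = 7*577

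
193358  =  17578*11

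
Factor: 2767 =2767^1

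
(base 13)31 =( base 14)2c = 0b101000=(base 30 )1A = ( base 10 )40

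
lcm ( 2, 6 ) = 6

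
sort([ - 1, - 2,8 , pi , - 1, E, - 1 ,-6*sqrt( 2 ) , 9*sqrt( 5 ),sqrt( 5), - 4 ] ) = [ - 6*sqrt( 2 ) , - 4 , - 2, - 1, - 1, - 1,  sqrt( 5 ),E,  pi , 8, 9 * sqrt(5) ]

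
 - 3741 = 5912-9653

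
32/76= 8/19 = 0.42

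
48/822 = 8/137 = 0.06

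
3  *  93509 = 280527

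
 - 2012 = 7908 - 9920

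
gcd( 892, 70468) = 892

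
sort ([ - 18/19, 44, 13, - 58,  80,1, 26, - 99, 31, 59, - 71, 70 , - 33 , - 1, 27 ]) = [ - 99, - 71, - 58, - 33, - 1,  -  18/19 , 1, 13, 26,27,31, 44, 59,70,80 ]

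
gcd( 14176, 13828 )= 4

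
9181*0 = 0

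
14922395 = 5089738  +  9832657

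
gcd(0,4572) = 4572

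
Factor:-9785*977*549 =  -  5248409805 = -3^2*5^1*19^1*61^1* 103^1 * 977^1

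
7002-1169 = 5833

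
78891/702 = 26297/234 = 112.38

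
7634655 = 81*94255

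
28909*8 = 231272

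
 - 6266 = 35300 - 41566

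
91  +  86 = 177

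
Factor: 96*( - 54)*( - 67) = 347328  =  2^6*3^4*67^1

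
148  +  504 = 652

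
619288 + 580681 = 1199969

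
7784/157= 49 + 91/157 =49.58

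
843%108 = 87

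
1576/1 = 1576 = 1576.00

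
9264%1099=472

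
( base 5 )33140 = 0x8F7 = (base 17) 7g0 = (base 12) 13b3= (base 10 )2295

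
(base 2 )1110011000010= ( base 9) 11080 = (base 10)7362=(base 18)14d0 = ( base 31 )7KF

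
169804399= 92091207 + 77713192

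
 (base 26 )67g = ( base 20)ace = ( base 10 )4254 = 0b1000010011110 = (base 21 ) 9dc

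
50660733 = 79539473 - 28878740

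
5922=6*987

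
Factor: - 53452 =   -  2^2*7^1*23^1*83^1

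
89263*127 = 11336401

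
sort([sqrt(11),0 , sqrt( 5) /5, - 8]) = [  -  8,0, sqrt(5) /5,sqrt( 11) ]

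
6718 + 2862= 9580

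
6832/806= 8 + 192/403 = 8.48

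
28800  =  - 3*(  -  9600)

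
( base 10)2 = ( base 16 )2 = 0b10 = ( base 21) 2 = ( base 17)2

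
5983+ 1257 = 7240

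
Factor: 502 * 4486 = 2251972 = 2^2 * 251^1*2243^1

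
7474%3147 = 1180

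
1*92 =92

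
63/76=63/76 = 0.83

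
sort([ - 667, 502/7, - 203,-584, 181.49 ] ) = [ - 667 ,  -  584, - 203, 502/7,181.49]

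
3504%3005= 499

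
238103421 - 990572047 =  - 752468626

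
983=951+32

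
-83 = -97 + 14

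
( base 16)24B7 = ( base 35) 7NJ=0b10010010110111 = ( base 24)g7f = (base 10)9399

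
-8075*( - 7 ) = 56525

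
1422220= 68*20915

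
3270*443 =1448610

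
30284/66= 458 + 28/33 = 458.85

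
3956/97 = 40 + 76/97 = 40.78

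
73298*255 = 18690990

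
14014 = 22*637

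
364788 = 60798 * 6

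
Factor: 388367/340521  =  3^( - 1)*7^1 * 109^1 * 223^( -1) = 763/669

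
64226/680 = 1889/20= 94.45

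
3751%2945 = 806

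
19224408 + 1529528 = 20753936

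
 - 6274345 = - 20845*301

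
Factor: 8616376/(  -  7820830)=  - 4308188/3910415= -  2^2*5^( - 1)*782083^(  -  1)*1077047^1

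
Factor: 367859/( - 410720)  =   - 2^( - 5 )*5^(  -  1)* 17^ ( - 1 )*19^2*151^( -1 )* 1019^1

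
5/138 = 5/138 = 0.04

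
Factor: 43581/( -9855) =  - 3^( - 2 )*5^( - 1 )*199^1 = -199/45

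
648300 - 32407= 615893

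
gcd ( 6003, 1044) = 261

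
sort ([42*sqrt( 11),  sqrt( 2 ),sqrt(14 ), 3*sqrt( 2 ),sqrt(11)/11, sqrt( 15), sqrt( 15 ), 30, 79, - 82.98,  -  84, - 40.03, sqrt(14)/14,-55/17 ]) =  [-84 , - 82.98,-40.03, - 55/17,sqrt( 14)/14, sqrt( 11)/11, sqrt(2 ),  sqrt(14), sqrt (15 ),sqrt(15),3 * sqrt(  2),30, 79, 42*sqrt(11)]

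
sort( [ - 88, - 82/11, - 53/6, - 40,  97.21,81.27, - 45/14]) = [ - 88, -40, - 53/6,- 82/11, - 45/14, 81.27, 97.21] 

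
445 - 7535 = - 7090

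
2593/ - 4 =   -  2593/4 = - 648.25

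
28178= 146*193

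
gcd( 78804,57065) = 1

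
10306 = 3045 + 7261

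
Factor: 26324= 2^2*6581^1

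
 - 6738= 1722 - 8460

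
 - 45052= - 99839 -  - 54787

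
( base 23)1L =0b101100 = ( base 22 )20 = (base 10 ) 44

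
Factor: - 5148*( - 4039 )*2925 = 2^2*3^4*5^2*7^1*11^1*13^2*577^1 = 60818858100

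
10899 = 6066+4833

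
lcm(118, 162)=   9558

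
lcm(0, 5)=0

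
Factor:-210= -2^1*3^1*5^1*7^1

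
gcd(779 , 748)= 1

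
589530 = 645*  914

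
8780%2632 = 884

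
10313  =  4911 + 5402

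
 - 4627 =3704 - 8331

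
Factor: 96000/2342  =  2^7 *3^1*5^3*1171^(-1 ) = 48000/1171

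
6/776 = 3/388 = 0.01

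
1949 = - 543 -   -  2492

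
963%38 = 13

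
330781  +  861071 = 1191852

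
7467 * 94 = 701898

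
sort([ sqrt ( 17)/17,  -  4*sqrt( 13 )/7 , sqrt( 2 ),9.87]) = [ - 4*sqrt(13) /7,  sqrt(17)/17, sqrt(2),9.87]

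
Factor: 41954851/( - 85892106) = - 2^(-1)*3^ (  -  1)*29^1*439^( - 1) *32609^( - 1 )*1446719^1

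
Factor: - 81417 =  - 3^1*7^1*3877^1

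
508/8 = 63 + 1/2 = 63.50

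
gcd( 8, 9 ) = 1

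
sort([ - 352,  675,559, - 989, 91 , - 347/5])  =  [ - 989, - 352,-347/5 , 91,559,675]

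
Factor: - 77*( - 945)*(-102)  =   -2^1*3^4  *5^1*7^2*11^1*17^1 = - 7422030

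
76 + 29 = 105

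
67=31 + 36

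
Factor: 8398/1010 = 4199/505= 5^( - 1 )*13^1*17^1*19^1*101^( - 1 )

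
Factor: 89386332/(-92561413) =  - 2^2*3^1*17^( - 1)*43^( - 1 )* 173^1 * 6151^1*18089^( - 1)  =  - 12769476/13223059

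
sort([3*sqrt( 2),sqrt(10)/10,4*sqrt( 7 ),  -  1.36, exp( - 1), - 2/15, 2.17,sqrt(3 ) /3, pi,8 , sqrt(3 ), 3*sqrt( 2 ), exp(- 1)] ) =[ - 1.36, - 2/15,  sqrt( 10) /10,exp(  -  1 ), exp ( - 1 ),  sqrt(  3)/3,sqrt(3), 2.17 , pi,3*sqrt( 2),3*sqrt(2), 8,  4*sqrt( 7 )]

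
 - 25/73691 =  - 25/73691  =  -0.00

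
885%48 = 21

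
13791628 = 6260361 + 7531267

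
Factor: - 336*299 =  - 2^4*3^1*7^1* 13^1*23^1  =  - 100464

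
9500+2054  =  11554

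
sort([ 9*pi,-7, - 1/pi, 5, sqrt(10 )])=[ - 7, - 1/pi,sqrt( 10 ) , 5, 9*pi ]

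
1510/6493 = 10/43=0.23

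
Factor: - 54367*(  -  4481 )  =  4481^1*54367^1 = 243618527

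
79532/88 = 903 + 17/22 = 903.77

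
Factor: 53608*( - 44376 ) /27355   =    -  2378908608/27355=- 2^6*3^1*5^( - 1 ) * 43^2 * 5471^( - 1) * 6701^1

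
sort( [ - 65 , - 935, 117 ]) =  [ - 935, - 65,117]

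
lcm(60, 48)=240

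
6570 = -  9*( - 730 )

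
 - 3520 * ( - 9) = 31680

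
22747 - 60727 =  - 37980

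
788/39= 20 + 8/39 = 20.21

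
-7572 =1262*(-6) 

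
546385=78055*7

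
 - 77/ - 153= 77/153 = 0.50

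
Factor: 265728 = 2^9*3^1 * 173^1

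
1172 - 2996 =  - 1824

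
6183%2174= 1835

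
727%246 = 235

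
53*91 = 4823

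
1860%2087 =1860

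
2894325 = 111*26075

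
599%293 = 13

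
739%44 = 35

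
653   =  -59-  -  712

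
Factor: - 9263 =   -  59^1 * 157^1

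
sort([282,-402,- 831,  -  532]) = [-831, - 532, - 402,282]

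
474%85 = 49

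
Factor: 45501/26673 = 29/17 =17^( - 1)*29^1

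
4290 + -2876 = 1414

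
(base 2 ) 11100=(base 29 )S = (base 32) S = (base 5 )103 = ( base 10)28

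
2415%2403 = 12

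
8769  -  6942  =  1827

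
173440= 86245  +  87195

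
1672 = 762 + 910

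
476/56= 17/2= 8.50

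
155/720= 31/144 = 0.22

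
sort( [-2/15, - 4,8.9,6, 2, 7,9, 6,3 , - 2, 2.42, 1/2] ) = [ - 4 , -2, - 2/15, 1/2,2,2.42, 3,6, 6  ,  7, 8.9, 9]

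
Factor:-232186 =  - 2^1*17^1*6829^1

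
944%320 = 304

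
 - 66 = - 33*2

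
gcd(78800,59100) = 19700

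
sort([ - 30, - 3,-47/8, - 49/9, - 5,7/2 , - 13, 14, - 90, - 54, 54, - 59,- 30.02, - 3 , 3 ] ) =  [ - 90, - 59, - 54, - 30.02, - 30 , - 13,-47/8, - 49/9, - 5, - 3, - 3, 3,7/2,  14, 54 ] 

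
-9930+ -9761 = -19691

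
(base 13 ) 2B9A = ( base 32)67C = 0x18EC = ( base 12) 3838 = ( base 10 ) 6380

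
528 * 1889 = 997392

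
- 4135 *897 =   -  3709095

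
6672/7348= 1668/1837=0.91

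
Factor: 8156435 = 5^1*7^1*53^1*4397^1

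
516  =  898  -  382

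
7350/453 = 16+34/151 =16.23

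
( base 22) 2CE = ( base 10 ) 1246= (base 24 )23m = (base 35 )10l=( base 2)10011011110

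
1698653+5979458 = 7678111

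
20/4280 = 1/214  =  0.00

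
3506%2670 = 836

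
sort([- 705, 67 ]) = [ - 705, 67] 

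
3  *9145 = 27435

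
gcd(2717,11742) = 19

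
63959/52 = 1229 + 51/52 = 1229.98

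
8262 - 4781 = 3481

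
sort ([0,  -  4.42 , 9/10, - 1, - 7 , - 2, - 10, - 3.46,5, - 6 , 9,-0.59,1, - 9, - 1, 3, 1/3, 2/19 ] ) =[ - 10,- 9, - 7, -6 , - 4.42, - 3.46, - 2, - 1, - 1, - 0.59,0, 2/19,  1/3,9/10, 1, 3 , 5, 9]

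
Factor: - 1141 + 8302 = 3^1* 7^1*11^1*31^1  =  7161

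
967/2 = 483 + 1/2 = 483.50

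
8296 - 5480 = 2816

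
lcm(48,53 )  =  2544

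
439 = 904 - 465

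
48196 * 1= 48196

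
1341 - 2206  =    -  865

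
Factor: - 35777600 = -2^6*5^2*59^1 * 379^1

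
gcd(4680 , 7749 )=9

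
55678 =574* 97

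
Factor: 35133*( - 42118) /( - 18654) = 7^2*239^1* 3109^( - 1)*21059^1=246621949/3109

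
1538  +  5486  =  7024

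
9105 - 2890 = 6215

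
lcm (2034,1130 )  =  10170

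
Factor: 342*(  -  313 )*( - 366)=2^2*3^3*19^1*61^1*313^1 = 39178836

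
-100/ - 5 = 20/1 = 20.00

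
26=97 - 71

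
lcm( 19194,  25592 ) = 76776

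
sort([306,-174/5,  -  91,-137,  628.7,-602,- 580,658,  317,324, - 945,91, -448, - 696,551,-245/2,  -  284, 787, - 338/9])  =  [ - 945,-696, - 602,-580, - 448,-284, - 137, - 245/2,-91,-338/9, - 174/5,91, 306,317,324,551, 628.7,658,  787 ]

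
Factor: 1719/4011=3/7 = 3^1*7^( - 1 ) 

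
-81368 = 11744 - 93112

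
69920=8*8740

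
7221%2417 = 2387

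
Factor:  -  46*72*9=-29808 = - 2^4*3^4*23^1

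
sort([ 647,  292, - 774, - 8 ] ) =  [ - 774, - 8, 292, 647 ] 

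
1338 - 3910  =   - 2572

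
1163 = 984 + 179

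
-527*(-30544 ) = 16096688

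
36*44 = 1584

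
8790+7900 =16690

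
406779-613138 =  - 206359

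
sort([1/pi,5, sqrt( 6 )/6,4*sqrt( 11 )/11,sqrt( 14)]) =[1/pi , sqrt( 6 ) /6, 4*sqrt( 11 ) /11, sqrt( 14 ), 5 ] 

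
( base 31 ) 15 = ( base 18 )20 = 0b100100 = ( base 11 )33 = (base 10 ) 36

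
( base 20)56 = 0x6A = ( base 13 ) 82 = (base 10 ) 106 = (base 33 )37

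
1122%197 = 137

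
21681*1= 21681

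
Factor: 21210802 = 2^1*19^1*558179^1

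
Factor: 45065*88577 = 3991722505 = 5^1*101^1*877^1*9013^1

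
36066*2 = 72132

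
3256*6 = 19536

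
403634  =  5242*77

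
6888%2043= 759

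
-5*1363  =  -6815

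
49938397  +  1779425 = 51717822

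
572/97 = 572/97  =  5.90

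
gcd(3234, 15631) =539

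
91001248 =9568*9511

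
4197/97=4197/97 = 43.27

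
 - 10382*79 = - 820178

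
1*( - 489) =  - 489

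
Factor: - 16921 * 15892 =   -  268908532 = -  2^2*29^1*137^1*16921^1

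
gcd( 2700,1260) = 180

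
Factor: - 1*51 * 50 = - 2^1*3^1*5^2*17^1= -2550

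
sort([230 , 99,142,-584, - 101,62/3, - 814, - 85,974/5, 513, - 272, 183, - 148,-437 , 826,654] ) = [  -  814 , - 584, - 437, - 272,-148, - 101, - 85,  62/3, 99,142, 183,974/5,230,513,654 , 826 ] 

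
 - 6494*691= - 4487354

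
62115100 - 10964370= 51150730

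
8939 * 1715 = 15330385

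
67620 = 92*735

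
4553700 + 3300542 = 7854242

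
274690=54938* 5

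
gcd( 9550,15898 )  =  2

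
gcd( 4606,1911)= 49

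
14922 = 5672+9250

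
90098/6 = 45049/3=15016.33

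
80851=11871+68980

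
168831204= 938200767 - 769369563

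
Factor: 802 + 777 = 1579^1 = 1579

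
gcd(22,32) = 2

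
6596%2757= 1082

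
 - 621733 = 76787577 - 77409310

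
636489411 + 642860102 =1279349513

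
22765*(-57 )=  -  1297605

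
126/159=42/53 = 0.79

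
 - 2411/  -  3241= 2411/3241 = 0.74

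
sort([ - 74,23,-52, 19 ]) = [ - 74, - 52,19, 23 ]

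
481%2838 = 481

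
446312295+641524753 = 1087837048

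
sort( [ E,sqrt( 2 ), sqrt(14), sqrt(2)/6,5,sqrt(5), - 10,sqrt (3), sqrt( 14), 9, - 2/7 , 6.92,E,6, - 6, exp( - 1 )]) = [ - 10, - 6,- 2/7,sqrt( 2)/6, exp( - 1 ),sqrt(2 ), sqrt( 3), sqrt(5), E, E,sqrt( 14),sqrt( 14), 5,6,6.92,9]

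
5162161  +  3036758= 8198919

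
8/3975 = 8/3975 = 0.00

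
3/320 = 3/320= 0.01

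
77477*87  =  6740499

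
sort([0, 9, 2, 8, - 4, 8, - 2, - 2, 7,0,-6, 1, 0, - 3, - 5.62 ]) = [ - 6 , - 5.62,- 4, - 3,-2,-2, 0, 0,0,  1, 2 , 7, 8,8, 9]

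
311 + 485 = 796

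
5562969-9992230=- 4429261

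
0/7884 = 0= 0.00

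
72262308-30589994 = 41672314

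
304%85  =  49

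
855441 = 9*95049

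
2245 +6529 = 8774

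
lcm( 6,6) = 6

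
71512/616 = 116+1/11  =  116.09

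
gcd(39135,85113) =3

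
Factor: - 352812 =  - 2^2*3^1*29401^1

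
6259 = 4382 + 1877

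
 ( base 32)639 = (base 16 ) 1869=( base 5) 144444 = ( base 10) 6249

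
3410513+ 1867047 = 5277560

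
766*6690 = 5124540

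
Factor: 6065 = 5^1*1213^1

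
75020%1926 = 1832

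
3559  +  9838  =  13397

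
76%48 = 28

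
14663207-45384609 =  - 30721402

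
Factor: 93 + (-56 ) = 37^1 = 37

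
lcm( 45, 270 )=270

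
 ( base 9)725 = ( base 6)2422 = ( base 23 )12f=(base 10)590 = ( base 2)1001001110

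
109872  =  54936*2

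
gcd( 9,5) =1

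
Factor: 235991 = 7^1*33713^1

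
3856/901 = 3856/901 = 4.28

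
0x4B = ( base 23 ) 36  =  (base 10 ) 75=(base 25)30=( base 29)2h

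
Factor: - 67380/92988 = -3^( - 3)*5^1*7^( - 1) *41^( - 1)*1123^1   =  - 5615/7749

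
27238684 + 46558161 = 73796845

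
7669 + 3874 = 11543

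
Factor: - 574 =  - 2^1*7^1*41^1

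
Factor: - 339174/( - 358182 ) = 571/603 = 3^(- 2 )*67^( - 1) * 571^1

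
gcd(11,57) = 1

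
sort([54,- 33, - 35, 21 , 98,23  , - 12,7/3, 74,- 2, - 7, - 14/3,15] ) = [ - 35, - 33 , - 12, - 7, - 14/3, - 2,7/3,15, 21, 23,54 , 74,98] 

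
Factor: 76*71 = 5396 = 2^2 * 19^1 * 71^1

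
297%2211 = 297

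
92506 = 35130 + 57376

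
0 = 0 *92299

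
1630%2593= 1630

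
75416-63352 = 12064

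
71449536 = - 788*( - 90672) 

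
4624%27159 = 4624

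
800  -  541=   259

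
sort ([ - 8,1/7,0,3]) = [ -8,0,  1/7  ,  3 ] 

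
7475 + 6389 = 13864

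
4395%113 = 101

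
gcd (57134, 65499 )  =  7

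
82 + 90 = 172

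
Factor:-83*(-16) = 1328 =2^4*83^1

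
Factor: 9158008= 2^3 * 293^1*3907^1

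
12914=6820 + 6094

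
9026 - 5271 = 3755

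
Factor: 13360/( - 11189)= - 2^4*5^1*67^( - 1) = - 80/67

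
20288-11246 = 9042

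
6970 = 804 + 6166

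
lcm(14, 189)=378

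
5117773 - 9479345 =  - 4361572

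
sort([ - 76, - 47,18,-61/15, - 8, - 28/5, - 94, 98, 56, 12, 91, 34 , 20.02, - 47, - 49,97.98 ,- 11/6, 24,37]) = [ - 94, - 76,-49, - 47 , - 47,  -  8,-28/5, - 61/15,  -  11/6, 12, 18, 20.02, 24,34,37,56 , 91,  97.98 , 98]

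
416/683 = 416/683 = 0.61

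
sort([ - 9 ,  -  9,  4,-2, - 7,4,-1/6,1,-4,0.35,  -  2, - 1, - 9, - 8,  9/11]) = [ - 9, - 9, - 9, - 8, - 7,-4,-2, - 2, - 1, - 1/6,0.35,  9/11,1 , 4, 4 ]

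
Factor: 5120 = 2^10*5^1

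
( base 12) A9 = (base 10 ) 129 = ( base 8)201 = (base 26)4P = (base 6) 333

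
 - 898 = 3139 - 4037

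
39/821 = 39/821  =  0.05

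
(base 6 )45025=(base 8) 14211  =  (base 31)6GJ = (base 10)6281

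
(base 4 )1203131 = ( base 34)5h7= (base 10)6365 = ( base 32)66T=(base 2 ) 1100011011101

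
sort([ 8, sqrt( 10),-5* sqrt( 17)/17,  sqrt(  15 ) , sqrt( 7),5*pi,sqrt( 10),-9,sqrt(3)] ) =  [ - 9, - 5*sqrt (17 ) /17,sqrt (3),sqrt( 7),sqrt( 10), sqrt(10),sqrt ( 15),8, 5 *pi ]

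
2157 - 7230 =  - 5073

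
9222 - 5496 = 3726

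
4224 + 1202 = 5426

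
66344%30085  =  6174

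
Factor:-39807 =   -  3^2*4423^1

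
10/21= 10/21 = 0.48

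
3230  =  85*38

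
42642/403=105+327/403  =  105.81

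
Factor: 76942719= 3^2*7^1*131^1*9323^1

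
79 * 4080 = 322320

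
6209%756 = 161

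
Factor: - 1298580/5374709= - 2^2*3^1*5^1*941^1*233683^( - 1)  =  - 56460/233683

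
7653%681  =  162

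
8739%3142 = 2455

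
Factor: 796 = 2^2  *  199^1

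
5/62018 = 5/62018 = 0.00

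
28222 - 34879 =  - 6657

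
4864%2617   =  2247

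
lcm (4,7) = 28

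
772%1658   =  772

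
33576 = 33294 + 282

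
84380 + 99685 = 184065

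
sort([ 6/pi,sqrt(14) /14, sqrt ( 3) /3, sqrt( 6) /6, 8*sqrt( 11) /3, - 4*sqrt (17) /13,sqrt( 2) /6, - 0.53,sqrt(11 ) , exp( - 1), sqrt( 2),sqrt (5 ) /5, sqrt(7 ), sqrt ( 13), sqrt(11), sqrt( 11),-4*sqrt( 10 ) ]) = [ - 4*sqrt( 10),-4*sqrt( 17)/13, - 0.53,sqrt( 2) /6, sqrt (14) /14,exp ( - 1), sqrt(6)/6,sqrt(5) /5, sqrt(3) /3, sqrt(2), 6/pi , sqrt (7),sqrt(11 ),sqrt (11), sqrt( 11 ) , sqrt (13 ),8* sqrt( 11) /3 ]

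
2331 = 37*63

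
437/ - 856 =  - 437/856 = -0.51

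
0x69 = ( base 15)70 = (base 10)105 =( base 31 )3C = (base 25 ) 45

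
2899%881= 256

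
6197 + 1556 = 7753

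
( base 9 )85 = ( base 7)140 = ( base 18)45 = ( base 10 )77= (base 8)115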